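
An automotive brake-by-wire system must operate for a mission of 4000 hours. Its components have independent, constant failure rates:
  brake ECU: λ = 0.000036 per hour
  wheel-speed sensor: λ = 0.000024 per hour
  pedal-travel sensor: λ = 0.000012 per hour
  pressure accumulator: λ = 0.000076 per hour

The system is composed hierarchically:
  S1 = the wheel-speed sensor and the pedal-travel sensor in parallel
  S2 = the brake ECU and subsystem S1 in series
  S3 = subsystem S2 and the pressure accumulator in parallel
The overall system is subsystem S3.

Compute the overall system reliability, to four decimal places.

R(brake ECU) = exp(−0.000036 × 4000) = 0.865888
R(wheel-speed sensor) = exp(−0.000024 × 4000) = 0.908464
R(pedal-travel sensor) = exp(−0.000012 × 4000) = 0.953134
R(pressure accumulator) = exp(−0.000076 × 4000) = 0.737861
Parallel (wheel-speed sensor and pedal-travel sensor): 1 − (1 − 0.908464)(1 − 0.953134) = 0.995710
Series (brake ECU and [0.995710]): 0.865888 × 0.995710 = 0.862173
Parallel ([0.862173] and pressure accumulator): 1 − (1 − 0.862173)(1 − 0.737861) = 0.9639

0.9639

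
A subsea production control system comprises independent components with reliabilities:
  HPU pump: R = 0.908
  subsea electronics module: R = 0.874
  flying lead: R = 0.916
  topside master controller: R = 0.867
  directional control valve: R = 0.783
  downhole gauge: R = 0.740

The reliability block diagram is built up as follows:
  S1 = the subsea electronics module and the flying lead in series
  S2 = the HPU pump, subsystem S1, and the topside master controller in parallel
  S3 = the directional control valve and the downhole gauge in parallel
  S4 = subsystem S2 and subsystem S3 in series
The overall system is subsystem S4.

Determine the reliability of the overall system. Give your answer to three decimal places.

Series (subsea electronics module and flying lead): 0.87400 × 0.91600 = 0.80058
Parallel (HPU pump, [0.80058], and topside master controller): 1 − (1 − 0.90800)(1 − 0.80058)(1 − 0.86700) = 0.99756
Parallel (directional control valve and downhole gauge): 1 − (1 − 0.78300)(1 − 0.74000) = 0.94358
Series ([0.99756] and [0.94358]): 0.99756 × 0.94358 = 0.941

0.941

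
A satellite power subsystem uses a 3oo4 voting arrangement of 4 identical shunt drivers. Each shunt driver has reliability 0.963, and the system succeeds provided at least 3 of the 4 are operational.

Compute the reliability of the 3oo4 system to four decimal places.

R = Σ_{i=3}^{4} C(4,i) p^i (1−p)^{4−i} with p = 0.963
C(4,3)·0.963^3·0.037^1 = 0.132172
C(4,4)·0.963^4·0.037^0 = 0.860013
Sum = 0.9922

0.9922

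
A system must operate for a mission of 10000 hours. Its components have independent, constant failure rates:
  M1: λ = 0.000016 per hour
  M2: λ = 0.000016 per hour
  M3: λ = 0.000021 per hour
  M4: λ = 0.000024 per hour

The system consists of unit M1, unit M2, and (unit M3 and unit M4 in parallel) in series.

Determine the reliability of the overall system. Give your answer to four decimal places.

0.6968

R(M1) = exp(−0.000016 × 10000) = 0.852144
R(M2) = exp(−0.000016 × 10000) = 0.852144
R(M3) = exp(−0.000021 × 10000) = 0.810584
R(M4) = exp(−0.000024 × 10000) = 0.786628
Parallel (M3 and M4): 1 − (1 − 0.810584)(1 − 0.786628) = 0.959584
Series (M1, M2, and [0.959584]): 0.852144 × 0.852144 × 0.959584 = 0.6968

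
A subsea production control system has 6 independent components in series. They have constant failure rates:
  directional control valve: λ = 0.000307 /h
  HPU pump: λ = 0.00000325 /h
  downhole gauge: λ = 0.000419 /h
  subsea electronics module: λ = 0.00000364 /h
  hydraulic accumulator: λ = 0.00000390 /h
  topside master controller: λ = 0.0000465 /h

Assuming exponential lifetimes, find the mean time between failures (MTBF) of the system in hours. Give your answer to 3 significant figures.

Series of exponential components: λ_sys = Σ λ_i
λ_sys = 0.000307 + 0.00000325 + 0.000419 + 0.00000364 + 0.00000390 + 0.0000465 = 7.8329e-04 /h
MTBF = 1 / λ_sys = 1280 h

1280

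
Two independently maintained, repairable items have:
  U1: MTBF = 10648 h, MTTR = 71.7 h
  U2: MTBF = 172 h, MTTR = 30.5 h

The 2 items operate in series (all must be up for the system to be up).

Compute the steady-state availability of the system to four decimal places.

0.8437

A(U1) = MTBF/(MTBF+MTTR) = 10648/(10648+71.7) = 0.993311
A(U2) = MTBF/(MTBF+MTTR) = 172/(172+30.5) = 0.849383
Series availability: 0.993311 × 0.849383 = 0.8437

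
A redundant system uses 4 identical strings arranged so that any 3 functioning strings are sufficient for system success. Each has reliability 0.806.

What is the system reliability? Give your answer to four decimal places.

R = Σ_{i=3}^{4} C(4,i) p^i (1−p)^{4−i} with p = 0.806
C(4,3)·0.806^3·0.194^1 = 0.406319
C(4,4)·0.806^4·0.194^0 = 0.422027
Sum = 0.8283

0.8283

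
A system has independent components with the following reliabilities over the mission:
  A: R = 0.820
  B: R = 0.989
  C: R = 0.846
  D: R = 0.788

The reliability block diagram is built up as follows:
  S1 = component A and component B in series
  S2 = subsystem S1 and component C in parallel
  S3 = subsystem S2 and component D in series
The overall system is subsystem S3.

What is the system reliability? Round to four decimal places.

0.7651

Series (A and B): 0.820000 × 0.989000 = 0.810980
Parallel ([0.810980] and C): 1 − (1 − 0.810980)(1 − 0.846000) = 0.970891
Series ([0.970891] and D): 0.970891 × 0.788000 = 0.7651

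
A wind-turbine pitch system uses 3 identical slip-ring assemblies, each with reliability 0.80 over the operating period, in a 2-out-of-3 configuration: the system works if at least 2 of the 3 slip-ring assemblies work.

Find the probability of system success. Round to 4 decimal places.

0.8960

R = Σ_{i=2}^{3} C(3,i) p^i (1−p)^{3−i} with p = 0.80
C(3,2)·0.80^2·0.20^1 = 0.384000
C(3,3)·0.80^3·0.20^0 = 0.512000
Sum = 0.8960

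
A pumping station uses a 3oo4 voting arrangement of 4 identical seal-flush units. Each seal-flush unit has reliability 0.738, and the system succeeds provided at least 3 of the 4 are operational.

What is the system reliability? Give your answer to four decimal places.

R = Σ_{i=3}^{4} C(4,i) p^i (1−p)^{4−i} with p = 0.738
C(4,3)·0.738^3·0.262^1 = 0.421241
C(4,4)·0.738^4·0.262^0 = 0.296637
Sum = 0.7179

0.7179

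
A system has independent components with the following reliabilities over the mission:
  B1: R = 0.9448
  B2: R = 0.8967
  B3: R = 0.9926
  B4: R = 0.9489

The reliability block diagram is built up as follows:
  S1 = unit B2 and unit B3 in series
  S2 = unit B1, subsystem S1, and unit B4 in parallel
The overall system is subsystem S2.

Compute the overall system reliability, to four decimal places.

Series (B2 and B3): 0.896700 × 0.992600 = 0.890064
Parallel (B1, [0.890064], and B4): 1 − (1 − 0.944800)(1 − 0.890064)(1 − 0.948900) = 0.9997

0.9997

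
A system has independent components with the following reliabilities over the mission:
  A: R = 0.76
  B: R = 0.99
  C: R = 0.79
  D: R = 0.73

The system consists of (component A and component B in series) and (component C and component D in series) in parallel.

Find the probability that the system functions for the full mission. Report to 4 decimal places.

Series (A and B): 0.760000 × 0.990000 = 0.752400
Series (C and D): 0.790000 × 0.730000 = 0.576700
Parallel ([0.752400] and [0.576700]): 1 − (1 − 0.752400)(1 − 0.576700) = 0.8952

0.8952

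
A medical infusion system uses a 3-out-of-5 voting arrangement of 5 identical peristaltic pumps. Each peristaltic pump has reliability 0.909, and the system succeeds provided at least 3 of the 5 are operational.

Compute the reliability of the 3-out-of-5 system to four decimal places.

0.9935

R = Σ_{i=3}^{5} C(5,i) p^i (1−p)^{5−i} with p = 0.909
C(5,3)·0.909^3·0.091^2 = 0.062198
C(5,4)·0.909^4·0.091^1 = 0.310647
C(5,5)·0.909^5·0.091^0 = 0.620611
Sum = 0.9935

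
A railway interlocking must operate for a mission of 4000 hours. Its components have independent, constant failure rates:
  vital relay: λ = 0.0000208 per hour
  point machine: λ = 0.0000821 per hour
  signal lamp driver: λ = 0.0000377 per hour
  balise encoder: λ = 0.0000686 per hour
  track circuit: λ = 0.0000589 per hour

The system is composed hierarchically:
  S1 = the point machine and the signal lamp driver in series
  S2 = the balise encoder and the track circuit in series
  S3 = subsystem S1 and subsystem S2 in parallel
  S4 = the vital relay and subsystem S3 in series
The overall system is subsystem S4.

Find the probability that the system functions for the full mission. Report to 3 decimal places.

R(vital relay) = exp(−0.0000208 × 4000) = 0.92017
R(point machine) = exp(−0.0000821 × 4000) = 0.72007
R(signal lamp driver) = exp(−0.0000377 × 4000) = 0.86002
R(balise encoder) = exp(−0.0000686 × 4000) = 0.76003
R(track circuit) = exp(−0.0000589 × 4000) = 0.79010
Series (point machine and signal lamp driver): 0.72007 × 0.86002 = 0.61927
Series (balise encoder and track circuit): 0.76003 × 0.79010 = 0.60050
Parallel ([0.61927] and [0.60050]): 1 − (1 − 0.61927)(1 − 0.60050) = 0.84790
Series (vital relay and [0.84790]): 0.92017 × 0.84790 = 0.780

0.780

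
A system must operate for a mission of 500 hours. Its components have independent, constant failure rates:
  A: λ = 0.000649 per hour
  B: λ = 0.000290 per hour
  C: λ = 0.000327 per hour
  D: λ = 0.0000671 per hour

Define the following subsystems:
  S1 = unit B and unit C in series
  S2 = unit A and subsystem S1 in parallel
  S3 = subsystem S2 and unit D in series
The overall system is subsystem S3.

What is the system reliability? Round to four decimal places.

R(A) = exp(−0.000649 × 500) = 0.722889
R(B) = exp(−0.000290 × 500) = 0.865022
R(C) = exp(−0.000327 × 500) = 0.849166
R(D) = exp(−0.0000671 × 500) = 0.967007
Series (B and C): 0.865022 × 0.849166 = 0.734547
Parallel (A and [0.734547]): 1 − (1 − 0.722889)(1 − 0.734547) = 0.926440
Series ([0.926440] and D): 0.926440 × 0.967007 = 0.8959

0.8959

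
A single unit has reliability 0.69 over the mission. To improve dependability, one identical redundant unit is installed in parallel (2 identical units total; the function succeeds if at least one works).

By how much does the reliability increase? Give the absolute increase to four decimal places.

0.2139

R_before = 0.69
R_after = 1 − (1 − 0.69)^2 = 0.9039
ΔR = 0.9039 − 0.69 = 0.2139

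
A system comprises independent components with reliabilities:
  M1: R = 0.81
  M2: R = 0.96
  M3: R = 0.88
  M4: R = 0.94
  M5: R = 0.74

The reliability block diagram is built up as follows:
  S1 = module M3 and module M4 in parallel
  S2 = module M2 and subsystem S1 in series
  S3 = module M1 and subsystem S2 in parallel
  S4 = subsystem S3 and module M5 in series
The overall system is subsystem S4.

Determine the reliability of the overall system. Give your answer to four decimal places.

0.7334

Parallel (M3 and M4): 1 − (1 − 0.880000)(1 − 0.940000) = 0.992800
Series (M2 and [0.992800]): 0.960000 × 0.992800 = 0.953088
Parallel (M1 and [0.953088]): 1 − (1 − 0.810000)(1 − 0.953088) = 0.991087
Series ([0.991087] and M5): 0.991087 × 0.740000 = 0.7334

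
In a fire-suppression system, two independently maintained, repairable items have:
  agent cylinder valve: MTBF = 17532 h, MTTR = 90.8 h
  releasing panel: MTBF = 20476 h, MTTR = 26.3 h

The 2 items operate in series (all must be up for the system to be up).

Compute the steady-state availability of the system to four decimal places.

A(agent cylinder valve) = MTBF/(MTBF+MTTR) = 17532/(17532+90.8) = 0.994848
A(releasing panel) = MTBF/(MTBF+MTTR) = 20476/(20476+26.3) = 0.998717
Series availability: 0.994848 × 0.998717 = 0.9936

0.9936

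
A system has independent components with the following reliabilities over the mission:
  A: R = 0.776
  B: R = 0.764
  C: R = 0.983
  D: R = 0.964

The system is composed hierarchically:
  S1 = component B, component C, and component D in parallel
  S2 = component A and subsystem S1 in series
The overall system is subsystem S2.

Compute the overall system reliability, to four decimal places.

Parallel (B, C, and D): 1 − (1 − 0.764000)(1 − 0.983000)(1 − 0.964000) = 0.999856
Series (A and [0.999856]): 0.776000 × 0.999856 = 0.7759

0.7759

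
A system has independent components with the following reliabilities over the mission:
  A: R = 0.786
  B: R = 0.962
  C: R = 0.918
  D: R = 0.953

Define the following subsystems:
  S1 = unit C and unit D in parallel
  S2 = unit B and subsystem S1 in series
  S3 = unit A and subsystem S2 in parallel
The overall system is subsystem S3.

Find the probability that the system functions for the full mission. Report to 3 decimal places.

Parallel (C and D): 1 − (1 − 0.91800)(1 − 0.95300) = 0.99615
Series (B and [0.99615]): 0.96200 × 0.99615 = 0.95830
Parallel (A and [0.95830]): 1 − (1 − 0.78600)(1 − 0.95830) = 0.991

0.991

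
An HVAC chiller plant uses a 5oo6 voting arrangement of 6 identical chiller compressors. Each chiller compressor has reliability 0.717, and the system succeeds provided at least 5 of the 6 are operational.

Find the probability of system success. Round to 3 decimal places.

R = Σ_{i=5}^{6} C(6,i) p^i (1−p)^{6−i} with p = 0.717
C(6,5)·0.717^5·0.283^1 = 0.32176
C(6,6)·0.717^6·0.283^0 = 0.13587
Sum = 0.458

0.458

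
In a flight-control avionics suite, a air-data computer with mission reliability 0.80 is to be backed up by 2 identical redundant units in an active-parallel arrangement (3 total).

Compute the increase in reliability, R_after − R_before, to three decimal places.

R_before = 0.80
R_after = 1 − (1 − 0.80)^3 = 0.992
ΔR = 0.992 − 0.80 = 0.192

0.192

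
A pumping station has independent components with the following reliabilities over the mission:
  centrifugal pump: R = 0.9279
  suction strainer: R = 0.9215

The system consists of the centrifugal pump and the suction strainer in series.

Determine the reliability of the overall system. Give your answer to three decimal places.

Series (centrifugal pump and suction strainer): 0.92790 × 0.92150 = 0.855

0.855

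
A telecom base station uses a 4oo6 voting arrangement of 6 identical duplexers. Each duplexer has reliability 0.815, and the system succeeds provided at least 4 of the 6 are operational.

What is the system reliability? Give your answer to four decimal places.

0.9187

R = Σ_{i=4}^{6} C(6,i) p^i (1−p)^{6−i} with p = 0.815
C(6,4)·0.815^4·0.185^2 = 0.226498
C(6,5)·0.815^5·0.185^1 = 0.399127
C(6,6)·0.815^6·0.185^0 = 0.293053
Sum = 0.9187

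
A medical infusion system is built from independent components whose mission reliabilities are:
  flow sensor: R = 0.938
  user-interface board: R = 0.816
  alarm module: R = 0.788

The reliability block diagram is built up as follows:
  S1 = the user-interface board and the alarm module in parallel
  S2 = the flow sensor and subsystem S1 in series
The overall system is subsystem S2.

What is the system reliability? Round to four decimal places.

Parallel (user-interface board and alarm module): 1 − (1 − 0.816000)(1 − 0.788000) = 0.960992
Series (flow sensor and [0.960992]): 0.938000 × 0.960992 = 0.9014

0.9014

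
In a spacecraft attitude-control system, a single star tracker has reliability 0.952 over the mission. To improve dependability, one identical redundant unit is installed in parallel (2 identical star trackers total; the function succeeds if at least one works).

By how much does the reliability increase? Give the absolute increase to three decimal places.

0.046

R_before = 0.952
R_after = 1 − (1 − 0.952)^2 = 0.998
ΔR = 0.998 − 0.952 = 0.046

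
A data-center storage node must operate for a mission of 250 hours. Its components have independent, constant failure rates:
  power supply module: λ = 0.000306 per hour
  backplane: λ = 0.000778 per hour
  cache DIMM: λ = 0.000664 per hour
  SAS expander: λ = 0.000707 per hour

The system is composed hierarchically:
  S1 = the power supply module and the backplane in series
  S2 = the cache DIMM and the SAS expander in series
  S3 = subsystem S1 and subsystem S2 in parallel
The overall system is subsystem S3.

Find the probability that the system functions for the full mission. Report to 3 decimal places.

R(power supply module) = exp(−0.000306 × 250) = 0.92635
R(backplane) = exp(−0.000778 × 250) = 0.82325
R(cache DIMM) = exp(−0.000664 × 250) = 0.84705
R(SAS expander) = exp(−0.000707 × 250) = 0.83799
Series (power supply module and backplane): 0.92635 × 0.82325 = 0.76262
Series (cache DIMM and SAS expander): 0.84705 × 0.83799 = 0.70982
Parallel ([0.76262] and [0.70982]): 1 − (1 − 0.76262)(1 − 0.70982) = 0.931

0.931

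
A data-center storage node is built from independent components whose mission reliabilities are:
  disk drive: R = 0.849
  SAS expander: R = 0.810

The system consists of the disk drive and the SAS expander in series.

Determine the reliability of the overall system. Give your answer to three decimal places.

0.688

Series (disk drive and SAS expander): 0.84900 × 0.81000 = 0.688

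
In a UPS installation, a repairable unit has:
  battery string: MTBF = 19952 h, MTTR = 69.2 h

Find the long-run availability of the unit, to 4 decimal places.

0.9965

A(battery string) = MTBF/(MTBF+MTTR) = 19952/(19952+69.2) = 0.9965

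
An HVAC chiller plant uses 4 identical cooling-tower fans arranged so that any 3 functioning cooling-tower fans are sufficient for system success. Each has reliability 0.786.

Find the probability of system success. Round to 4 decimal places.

R = Σ_{i=3}^{4} C(4,i) p^i (1−p)^{4−i} with p = 0.786
C(4,3)·0.786^3·0.214^1 = 0.415663
C(4,4)·0.786^4·0.214^0 = 0.381672
Sum = 0.7973

0.7973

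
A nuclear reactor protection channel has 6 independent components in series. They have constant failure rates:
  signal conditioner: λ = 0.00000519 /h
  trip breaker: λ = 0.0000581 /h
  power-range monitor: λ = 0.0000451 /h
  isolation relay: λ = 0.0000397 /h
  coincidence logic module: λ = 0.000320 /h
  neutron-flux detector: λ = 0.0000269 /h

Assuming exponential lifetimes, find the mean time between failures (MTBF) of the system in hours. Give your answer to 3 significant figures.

2020

Series of exponential components: λ_sys = Σ λ_i
λ_sys = 0.00000519 + 0.0000581 + 0.0000451 + 0.0000397 + 0.000320 + 0.0000269 = 4.9499e-04 /h
MTBF = 1 / λ_sys = 2020 h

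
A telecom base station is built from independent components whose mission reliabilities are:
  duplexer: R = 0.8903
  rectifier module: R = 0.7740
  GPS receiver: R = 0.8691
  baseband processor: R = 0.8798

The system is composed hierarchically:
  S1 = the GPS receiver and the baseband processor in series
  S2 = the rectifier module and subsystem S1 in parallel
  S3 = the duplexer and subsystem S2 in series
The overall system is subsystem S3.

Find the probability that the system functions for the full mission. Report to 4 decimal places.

0.8429

Series (GPS receiver and baseband processor): 0.869100 × 0.879800 = 0.764634
Parallel (rectifier module and [0.764634]): 1 − (1 − 0.774000)(1 − 0.764634) = 0.946807
Series (duplexer and [0.946807]): 0.890300 × 0.946807 = 0.8429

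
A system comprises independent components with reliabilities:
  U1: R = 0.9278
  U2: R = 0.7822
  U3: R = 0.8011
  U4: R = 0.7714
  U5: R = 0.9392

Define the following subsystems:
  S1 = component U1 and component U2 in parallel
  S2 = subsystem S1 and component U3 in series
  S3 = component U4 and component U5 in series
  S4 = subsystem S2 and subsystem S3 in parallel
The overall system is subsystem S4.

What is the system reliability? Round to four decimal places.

Parallel (U1 and U2): 1 − (1 − 0.927800)(1 − 0.782200) = 0.984275
Series ([0.984275] and U3): 0.984275 × 0.801100 = 0.788503
Series (U4 and U5): 0.771400 × 0.939200 = 0.724499
Parallel ([0.788503] and [0.724499]): 1 − (1 − 0.788503)(1 − 0.724499) = 0.9417

0.9417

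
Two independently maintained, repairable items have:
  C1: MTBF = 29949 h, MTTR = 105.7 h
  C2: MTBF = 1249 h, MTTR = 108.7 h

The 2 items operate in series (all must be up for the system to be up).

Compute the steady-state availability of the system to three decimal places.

A(C1) = MTBF/(MTBF+MTTR) = 29949/(29949+105.7) = 0.996483
A(C2) = MTBF/(MTBF+MTTR) = 1249/(1249+108.7) = 0.919938
Series availability: 0.996483 × 0.919938 = 0.917

0.917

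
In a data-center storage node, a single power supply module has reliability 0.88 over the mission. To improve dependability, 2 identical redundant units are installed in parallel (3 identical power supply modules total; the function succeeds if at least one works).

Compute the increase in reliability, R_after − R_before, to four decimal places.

R_before = 0.88
R_after = 1 − (1 − 0.88)^3 = 0.9983
ΔR = 0.9983 − 0.88 = 0.1183

0.1183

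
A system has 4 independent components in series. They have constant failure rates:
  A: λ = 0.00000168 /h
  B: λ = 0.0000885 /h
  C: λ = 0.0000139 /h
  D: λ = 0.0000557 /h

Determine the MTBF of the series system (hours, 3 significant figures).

6260

Series of exponential components: λ_sys = Σ λ_i
λ_sys = 0.00000168 + 0.0000885 + 0.0000139 + 0.0000557 = 1.5978e-04 /h
MTBF = 1 / λ_sys = 6260 h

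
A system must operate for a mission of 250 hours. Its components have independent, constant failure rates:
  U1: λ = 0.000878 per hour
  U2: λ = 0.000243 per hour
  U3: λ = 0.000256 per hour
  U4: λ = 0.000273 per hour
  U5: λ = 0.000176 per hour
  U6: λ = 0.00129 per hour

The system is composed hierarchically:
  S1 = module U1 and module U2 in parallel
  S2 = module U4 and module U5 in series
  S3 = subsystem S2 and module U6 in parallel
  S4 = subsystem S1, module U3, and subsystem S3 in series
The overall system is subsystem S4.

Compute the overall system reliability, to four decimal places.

0.9000

R(U1) = exp(−0.000878 × 250) = 0.802920
R(U2) = exp(−0.000243 × 250) = 0.941058
R(U3) = exp(−0.000256 × 250) = 0.938005
R(U4) = exp(−0.000273 × 250) = 0.934027
R(U5) = exp(−0.000176 × 250) = 0.956954
R(U6) = exp(−0.00129 × 250) = 0.724336
Parallel (U1 and U2): 1 − (1 − 0.802920)(1 − 0.941058) = 0.988384
Series (U4 and U5): 0.934027 × 0.956954 = 0.893821
Parallel ([0.893821] and U6): 1 − (1 − 0.893821)(1 − 0.724336) = 0.970730
Series ([0.988384], U3, and [0.970730]): 0.988384 × 0.938005 × 0.970730 = 0.9000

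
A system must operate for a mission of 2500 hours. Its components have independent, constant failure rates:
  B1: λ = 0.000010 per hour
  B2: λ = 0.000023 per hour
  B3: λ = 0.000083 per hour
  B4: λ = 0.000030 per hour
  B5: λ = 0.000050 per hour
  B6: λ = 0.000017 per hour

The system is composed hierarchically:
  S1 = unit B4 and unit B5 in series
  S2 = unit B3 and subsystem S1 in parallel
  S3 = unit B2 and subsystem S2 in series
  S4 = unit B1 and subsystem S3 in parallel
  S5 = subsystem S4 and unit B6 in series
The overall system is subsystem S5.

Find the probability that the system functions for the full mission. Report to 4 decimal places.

0.9563

R(B1) = exp(−0.000010 × 2500) = 0.975310
R(B2) = exp(−0.000023 × 2500) = 0.944122
R(B3) = exp(−0.000083 × 2500) = 0.812613
R(B4) = exp(−0.000030 × 2500) = 0.927743
R(B5) = exp(−0.000050 × 2500) = 0.882497
R(B6) = exp(−0.000017 × 2500) = 0.958390
Series (B4 and B5): 0.927743 × 0.882497 = 0.818730
Parallel (B3 and [0.818730]): 1 − (1 − 0.812613)(1 − 0.818730) = 0.966032
Series (B2 and [0.966032]): 0.944122 × 0.966032 = 0.912052
Parallel (B1 and [0.912052]): 1 − (1 − 0.975310)(1 − 0.912052) = 0.997829
Series ([0.997829] and B6): 0.997829 × 0.958390 = 0.9563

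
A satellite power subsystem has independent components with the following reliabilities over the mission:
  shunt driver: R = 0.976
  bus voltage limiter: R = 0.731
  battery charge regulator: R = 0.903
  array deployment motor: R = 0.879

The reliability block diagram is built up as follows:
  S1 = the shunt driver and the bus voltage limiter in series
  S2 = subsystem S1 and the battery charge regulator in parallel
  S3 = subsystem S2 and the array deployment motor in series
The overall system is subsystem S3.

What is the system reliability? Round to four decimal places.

0.8546

Series (shunt driver and bus voltage limiter): 0.976000 × 0.731000 = 0.713456
Parallel ([0.713456] and battery charge regulator): 1 − (1 − 0.713456)(1 − 0.903000) = 0.972205
Series ([0.972205] and array deployment motor): 0.972205 × 0.879000 = 0.8546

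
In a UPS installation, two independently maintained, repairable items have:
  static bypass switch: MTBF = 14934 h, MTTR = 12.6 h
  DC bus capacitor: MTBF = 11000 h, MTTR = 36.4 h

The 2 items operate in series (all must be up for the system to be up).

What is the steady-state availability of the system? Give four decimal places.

0.9959

A(static bypass switch) = MTBF/(MTBF+MTTR) = 14934/(14934+12.6) = 0.999157
A(DC bus capacitor) = MTBF/(MTBF+MTTR) = 11000/(11000+36.4) = 0.996702
Series availability: 0.999157 × 0.996702 = 0.9959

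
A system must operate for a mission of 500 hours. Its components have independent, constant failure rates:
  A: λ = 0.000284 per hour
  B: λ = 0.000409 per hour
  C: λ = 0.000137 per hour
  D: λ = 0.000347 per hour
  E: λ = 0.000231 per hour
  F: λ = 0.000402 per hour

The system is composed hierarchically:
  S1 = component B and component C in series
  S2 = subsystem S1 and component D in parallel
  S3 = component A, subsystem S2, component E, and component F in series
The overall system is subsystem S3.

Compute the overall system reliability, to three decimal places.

0.608

R(A) = exp(−0.000284 × 500) = 0.86762
R(B) = exp(−0.000409 × 500) = 0.81505
R(C) = exp(−0.000137 × 500) = 0.93379
R(D) = exp(−0.000347 × 500) = 0.84072
R(E) = exp(−0.000231 × 500) = 0.89092
R(F) = exp(−0.000402 × 500) = 0.81791
Series (B and C): 0.81505 × 0.93379 = 0.76109
Parallel ([0.76109] and D): 1 − (1 − 0.76109)(1 − 0.84072) = 0.96195
Series (A, [0.96195], E, and F): 0.86762 × 0.96195 × 0.89092 × 0.81791 = 0.608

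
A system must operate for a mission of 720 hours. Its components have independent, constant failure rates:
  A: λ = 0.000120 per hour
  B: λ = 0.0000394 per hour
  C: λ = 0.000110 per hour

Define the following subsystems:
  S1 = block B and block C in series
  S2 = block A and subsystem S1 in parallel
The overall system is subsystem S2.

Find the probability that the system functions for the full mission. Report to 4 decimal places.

R(A) = exp(−0.000120 × 720) = 0.917227
R(B) = exp(−0.0000394 × 720) = 0.972031
R(C) = exp(−0.000110 × 720) = 0.923855
Series (B and C): 0.972031 × 0.923855 = 0.898016
Parallel (A and [0.898016]): 1 − (1 − 0.917227)(1 − 0.898016) = 0.9916

0.9916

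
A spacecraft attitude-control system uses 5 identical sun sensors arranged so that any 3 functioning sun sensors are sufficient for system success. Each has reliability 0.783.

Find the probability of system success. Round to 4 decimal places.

0.9282

R = Σ_{i=3}^{5} C(5,i) p^i (1−p)^{5−i} with p = 0.783
C(5,3)·0.783^3·0.217^2 = 0.226050
C(5,4)·0.783^4·0.217^1 = 0.407828
C(5,5)·0.783^5·0.217^0 = 0.294313
Sum = 0.9282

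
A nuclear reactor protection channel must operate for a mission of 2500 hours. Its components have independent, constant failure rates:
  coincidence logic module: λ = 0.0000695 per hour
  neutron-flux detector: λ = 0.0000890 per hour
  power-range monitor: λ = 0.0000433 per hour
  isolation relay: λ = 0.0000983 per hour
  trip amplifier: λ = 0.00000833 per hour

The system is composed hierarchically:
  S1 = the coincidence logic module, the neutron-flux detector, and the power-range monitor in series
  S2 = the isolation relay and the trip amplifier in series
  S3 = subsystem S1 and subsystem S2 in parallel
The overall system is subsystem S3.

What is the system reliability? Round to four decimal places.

0.9073

R(coincidence logic module) = exp(−0.0000695 × 2500) = 0.840507
R(neutron-flux detector) = exp(−0.0000890 × 2500) = 0.800515
R(power-range monitor) = exp(−0.0000433 × 2500) = 0.897403
R(isolation relay) = exp(−0.0000983 × 2500) = 0.782118
R(trip amplifier) = exp(−0.00000833 × 2500) = 0.979390
Series (coincidence logic module, neutron-flux detector, and power-range monitor): 0.840507 × 0.800515 × 0.897403 = 0.603807
Series (isolation relay and trip amplifier): 0.782118 × 0.979390 = 0.765999
Parallel ([0.603807] and [0.765999]): 1 − (1 − 0.603807)(1 − 0.765999) = 0.9073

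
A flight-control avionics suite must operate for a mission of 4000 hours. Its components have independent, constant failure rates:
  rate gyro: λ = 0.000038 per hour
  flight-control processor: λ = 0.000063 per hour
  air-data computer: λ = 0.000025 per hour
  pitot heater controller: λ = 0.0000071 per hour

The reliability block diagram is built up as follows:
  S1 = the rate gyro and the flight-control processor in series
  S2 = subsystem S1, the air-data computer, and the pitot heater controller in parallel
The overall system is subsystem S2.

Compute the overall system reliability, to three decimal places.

R(rate gyro) = exp(−0.000038 × 4000) = 0.85899
R(flight-control processor) = exp(−0.000063 × 4000) = 0.77724
R(air-data computer) = exp(−0.000025 × 4000) = 0.90484
R(pitot heater controller) = exp(−0.0000071 × 4000) = 0.97200
Series (rate gyro and flight-control processor): 0.85899 × 0.77724 = 0.66764
Parallel ([0.66764], air-data computer, and pitot heater controller): 1 − (1 − 0.66764)(1 − 0.90484)(1 − 0.97200) = 0.999

0.999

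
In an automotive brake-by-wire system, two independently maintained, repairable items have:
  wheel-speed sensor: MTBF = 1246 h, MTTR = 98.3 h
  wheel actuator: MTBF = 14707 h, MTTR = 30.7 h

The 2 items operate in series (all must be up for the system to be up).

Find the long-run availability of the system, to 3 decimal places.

A(wheel-speed sensor) = MTBF/(MTBF+MTTR) = 1246/(1246+98.3) = 0.926876
A(wheel actuator) = MTBF/(MTBF+MTTR) = 14707/(14707+30.7) = 0.997917
Series availability: 0.926876 × 0.997917 = 0.925

0.925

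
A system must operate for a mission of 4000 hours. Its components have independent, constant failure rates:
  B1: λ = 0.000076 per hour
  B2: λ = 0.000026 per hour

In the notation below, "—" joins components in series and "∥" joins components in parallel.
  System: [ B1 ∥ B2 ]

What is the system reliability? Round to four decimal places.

0.9741

R(B1) = exp(−0.000076 × 4000) = 0.737861
R(B2) = exp(−0.000026 × 4000) = 0.901225
Parallel (B1 and B2): 1 − (1 − 0.737861)(1 − 0.901225) = 0.9741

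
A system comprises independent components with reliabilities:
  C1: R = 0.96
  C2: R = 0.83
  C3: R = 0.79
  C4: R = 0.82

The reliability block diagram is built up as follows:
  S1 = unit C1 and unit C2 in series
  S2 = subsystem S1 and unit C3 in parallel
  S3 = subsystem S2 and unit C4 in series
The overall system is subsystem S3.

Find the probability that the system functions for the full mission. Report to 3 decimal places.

0.785

Series (C1 and C2): 0.96000 × 0.83000 = 0.79680
Parallel ([0.79680] and C3): 1 − (1 − 0.79680)(1 − 0.79000) = 0.95733
Series ([0.95733] and C4): 0.95733 × 0.82000 = 0.785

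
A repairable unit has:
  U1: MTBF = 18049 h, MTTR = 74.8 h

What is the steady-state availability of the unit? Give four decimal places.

A(U1) = MTBF/(MTBF+MTTR) = 18049/(18049+74.8) = 0.9959

0.9959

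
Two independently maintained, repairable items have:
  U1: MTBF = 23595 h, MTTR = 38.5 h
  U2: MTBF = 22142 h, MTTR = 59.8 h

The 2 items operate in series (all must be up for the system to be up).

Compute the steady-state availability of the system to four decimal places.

A(U1) = MTBF/(MTBF+MTTR) = 23595/(23595+38.5) = 0.998371
A(U2) = MTBF/(MTBF+MTTR) = 22142/(22142+59.8) = 0.997307
Series availability: 0.998371 × 0.997307 = 0.9957

0.9957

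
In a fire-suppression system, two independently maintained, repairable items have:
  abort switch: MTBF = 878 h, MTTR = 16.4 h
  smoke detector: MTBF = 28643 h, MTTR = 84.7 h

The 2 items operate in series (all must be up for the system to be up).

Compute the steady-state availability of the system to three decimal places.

0.979

A(abort switch) = MTBF/(MTBF+MTTR) = 878/(878+16.4) = 0.981664
A(smoke detector) = MTBF/(MTBF+MTTR) = 28643/(28643+84.7) = 0.997052
Series availability: 0.981664 × 0.997052 = 0.979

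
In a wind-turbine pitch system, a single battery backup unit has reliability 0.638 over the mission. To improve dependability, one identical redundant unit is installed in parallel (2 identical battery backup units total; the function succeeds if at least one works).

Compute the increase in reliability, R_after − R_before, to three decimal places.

0.231

R_before = 0.638
R_after = 1 − (1 − 0.638)^2 = 0.869
ΔR = 0.869 − 0.638 = 0.231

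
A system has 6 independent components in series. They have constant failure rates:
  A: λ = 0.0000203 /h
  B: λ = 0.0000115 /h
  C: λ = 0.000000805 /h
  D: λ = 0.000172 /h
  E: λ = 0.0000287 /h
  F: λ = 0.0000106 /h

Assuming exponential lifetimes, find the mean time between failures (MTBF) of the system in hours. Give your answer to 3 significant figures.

4100

Series of exponential components: λ_sys = Σ λ_i
λ_sys = 0.0000203 + 0.0000115 + 0.000000805 + 0.000172 + 0.0000287 + 0.0000106 = 2.4391e-04 /h
MTBF = 1 / λ_sys = 4100 h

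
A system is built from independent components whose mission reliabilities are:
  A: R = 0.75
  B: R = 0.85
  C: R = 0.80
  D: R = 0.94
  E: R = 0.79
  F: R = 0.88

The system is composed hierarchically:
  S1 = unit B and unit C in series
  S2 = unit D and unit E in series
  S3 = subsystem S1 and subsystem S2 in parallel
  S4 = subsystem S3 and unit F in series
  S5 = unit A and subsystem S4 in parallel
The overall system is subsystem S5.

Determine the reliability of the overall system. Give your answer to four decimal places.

0.9519

Series (B and C): 0.850000 × 0.800000 = 0.680000
Series (D and E): 0.940000 × 0.790000 = 0.742600
Parallel ([0.680000] and [0.742600]): 1 − (1 − 0.680000)(1 − 0.742600) = 0.917632
Series ([0.917632] and F): 0.917632 × 0.880000 = 0.807516
Parallel (A and [0.807516]): 1 − (1 − 0.750000)(1 − 0.807516) = 0.9519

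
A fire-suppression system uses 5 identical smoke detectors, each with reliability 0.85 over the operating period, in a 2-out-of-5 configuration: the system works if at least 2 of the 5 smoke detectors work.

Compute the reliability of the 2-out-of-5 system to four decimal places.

R = Σ_{i=2}^{5} C(5,i) p^i (1−p)^{5−i} with p = 0.85
C(5,2)·0.85^2·0.15^3 = 0.024384
C(5,3)·0.85^3·0.15^2 = 0.138178
C(5,4)·0.85^4·0.15^1 = 0.391505
C(5,5)·0.85^5·0.15^0 = 0.443705
Sum = 0.9978

0.9978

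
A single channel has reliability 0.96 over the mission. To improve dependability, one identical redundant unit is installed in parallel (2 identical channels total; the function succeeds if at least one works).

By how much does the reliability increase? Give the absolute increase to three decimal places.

R_before = 0.96
R_after = 1 − (1 − 0.96)^2 = 0.998
ΔR = 0.998 − 0.96 = 0.038

0.038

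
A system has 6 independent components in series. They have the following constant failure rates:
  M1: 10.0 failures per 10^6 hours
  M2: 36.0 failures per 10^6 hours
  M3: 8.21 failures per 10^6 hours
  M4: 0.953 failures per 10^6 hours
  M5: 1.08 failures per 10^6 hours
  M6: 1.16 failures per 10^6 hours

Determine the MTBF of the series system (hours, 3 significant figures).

17400

Series of exponential components: λ_sys = Σ λ_i
λ_sys = 0.0000100 + 0.0000360 + 0.00000821 + 0.000000953 + 0.00000108 + 0.00000116 = 5.7403e-05 /h
MTBF = 1 / λ_sys = 17400 h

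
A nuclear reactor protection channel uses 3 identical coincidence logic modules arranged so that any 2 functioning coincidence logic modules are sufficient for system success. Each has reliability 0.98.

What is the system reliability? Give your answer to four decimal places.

R = Σ_{i=2}^{3} C(3,i) p^i (1−p)^{3−i} with p = 0.98
C(3,2)·0.98^2·0.02^1 = 0.057624
C(3,3)·0.98^3·0.02^0 = 0.941192
Sum = 0.9988

0.9988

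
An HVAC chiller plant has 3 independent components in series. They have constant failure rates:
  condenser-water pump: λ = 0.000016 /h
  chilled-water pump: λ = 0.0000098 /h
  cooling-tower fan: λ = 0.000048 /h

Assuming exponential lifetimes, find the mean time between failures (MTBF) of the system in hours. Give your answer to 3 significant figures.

13600

Series of exponential components: λ_sys = Σ λ_i
λ_sys = 0.000016 + 0.0000098 + 0.000048 = 7.3800e-05 /h
MTBF = 1 / λ_sys = 13600 h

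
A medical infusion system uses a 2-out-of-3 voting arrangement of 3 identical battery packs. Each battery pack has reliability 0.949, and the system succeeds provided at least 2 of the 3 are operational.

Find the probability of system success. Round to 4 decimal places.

R = Σ_{i=2}^{3} C(3,i) p^i (1−p)^{3−i} with p = 0.949
C(3,2)·0.949^2·0.051^1 = 0.137792
C(3,3)·0.949^3·0.051^0 = 0.854670
Sum = 0.9925

0.9925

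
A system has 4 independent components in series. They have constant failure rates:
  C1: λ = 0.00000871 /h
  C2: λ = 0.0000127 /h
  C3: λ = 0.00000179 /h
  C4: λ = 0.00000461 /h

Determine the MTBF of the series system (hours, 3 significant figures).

Series of exponential components: λ_sys = Σ λ_i
λ_sys = 0.00000871 + 0.0000127 + 0.00000179 + 0.00000461 = 2.7810e-05 /h
MTBF = 1 / λ_sys = 36000 h

36000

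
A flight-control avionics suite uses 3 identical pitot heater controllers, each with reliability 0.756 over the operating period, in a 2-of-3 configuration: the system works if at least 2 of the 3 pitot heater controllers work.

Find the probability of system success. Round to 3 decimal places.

0.850

R = Σ_{i=2}^{3} C(3,i) p^i (1−p)^{3−i} with p = 0.756
C(3,2)·0.756^2·0.244^1 = 0.41836
C(3,3)·0.756^3·0.244^0 = 0.43208
Sum = 0.850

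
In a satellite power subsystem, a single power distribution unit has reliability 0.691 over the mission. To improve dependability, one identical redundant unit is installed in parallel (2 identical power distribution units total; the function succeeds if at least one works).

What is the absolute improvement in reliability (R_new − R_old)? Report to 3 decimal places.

0.214

R_before = 0.691
R_after = 1 − (1 − 0.691)^2 = 0.905
ΔR = 0.905 − 0.691 = 0.214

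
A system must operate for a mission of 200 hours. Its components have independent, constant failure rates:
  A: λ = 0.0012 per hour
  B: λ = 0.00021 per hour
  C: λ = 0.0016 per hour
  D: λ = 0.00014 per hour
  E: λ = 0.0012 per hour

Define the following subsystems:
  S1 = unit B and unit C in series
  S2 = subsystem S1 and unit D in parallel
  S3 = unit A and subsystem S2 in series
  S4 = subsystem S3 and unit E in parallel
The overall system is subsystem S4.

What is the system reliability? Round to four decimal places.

0.9531

R(A) = exp(−0.0012 × 200) = 0.786628
R(B) = exp(−0.00021 × 200) = 0.958870
R(C) = exp(−0.0016 × 200) = 0.726149
R(D) = exp(−0.00014 × 200) = 0.972388
R(E) = exp(−0.0012 × 200) = 0.786628
Series (B and C): 0.958870 × 0.726149 = 0.696282
Parallel ([0.696282] and D): 1 − (1 − 0.696282)(1 − 0.972388) = 0.991614
Series (A and [0.991614]): 0.786628 × 0.991614 = 0.780031
Parallel ([0.780031] and E): 1 − (1 − 0.780031)(1 − 0.786628) = 0.9531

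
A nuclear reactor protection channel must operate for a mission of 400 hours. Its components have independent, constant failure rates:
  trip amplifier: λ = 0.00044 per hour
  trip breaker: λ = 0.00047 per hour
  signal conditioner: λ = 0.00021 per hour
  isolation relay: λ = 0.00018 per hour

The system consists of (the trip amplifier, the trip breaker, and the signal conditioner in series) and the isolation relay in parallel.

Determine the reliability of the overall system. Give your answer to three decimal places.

0.975

R(trip amplifier) = exp(−0.00044 × 400) = 0.83862
R(trip breaker) = exp(−0.00047 × 400) = 0.82861
R(signal conditioner) = exp(−0.00021 × 400) = 0.91943
R(isolation relay) = exp(−0.00018 × 400) = 0.93053
Series (trip amplifier, trip breaker, and signal conditioner): 0.83862 × 0.82861 × 0.91943 = 0.63890
Parallel ([0.63890] and isolation relay): 1 − (1 − 0.63890)(1 − 0.93053) = 0.975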